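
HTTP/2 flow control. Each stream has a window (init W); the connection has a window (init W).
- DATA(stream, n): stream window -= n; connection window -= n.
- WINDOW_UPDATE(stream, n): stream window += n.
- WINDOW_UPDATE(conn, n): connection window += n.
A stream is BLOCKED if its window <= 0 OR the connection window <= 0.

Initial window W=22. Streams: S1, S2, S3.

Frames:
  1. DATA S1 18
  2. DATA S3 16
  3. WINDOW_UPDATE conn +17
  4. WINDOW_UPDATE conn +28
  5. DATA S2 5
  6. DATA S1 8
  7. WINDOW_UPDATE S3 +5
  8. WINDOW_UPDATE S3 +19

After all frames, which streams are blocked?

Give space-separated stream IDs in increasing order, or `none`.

Answer: S1

Derivation:
Op 1: conn=4 S1=4 S2=22 S3=22 blocked=[]
Op 2: conn=-12 S1=4 S2=22 S3=6 blocked=[1, 2, 3]
Op 3: conn=5 S1=4 S2=22 S3=6 blocked=[]
Op 4: conn=33 S1=4 S2=22 S3=6 blocked=[]
Op 5: conn=28 S1=4 S2=17 S3=6 blocked=[]
Op 6: conn=20 S1=-4 S2=17 S3=6 blocked=[1]
Op 7: conn=20 S1=-4 S2=17 S3=11 blocked=[1]
Op 8: conn=20 S1=-4 S2=17 S3=30 blocked=[1]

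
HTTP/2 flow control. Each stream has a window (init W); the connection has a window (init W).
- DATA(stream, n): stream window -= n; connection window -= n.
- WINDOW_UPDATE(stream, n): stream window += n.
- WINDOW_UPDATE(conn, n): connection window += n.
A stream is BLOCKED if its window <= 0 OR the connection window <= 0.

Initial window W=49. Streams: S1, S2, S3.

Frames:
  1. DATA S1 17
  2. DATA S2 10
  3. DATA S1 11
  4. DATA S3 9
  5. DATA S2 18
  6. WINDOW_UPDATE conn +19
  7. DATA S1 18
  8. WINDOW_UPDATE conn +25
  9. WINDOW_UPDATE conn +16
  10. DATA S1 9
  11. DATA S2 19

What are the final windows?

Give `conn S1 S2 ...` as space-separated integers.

Op 1: conn=32 S1=32 S2=49 S3=49 blocked=[]
Op 2: conn=22 S1=32 S2=39 S3=49 blocked=[]
Op 3: conn=11 S1=21 S2=39 S3=49 blocked=[]
Op 4: conn=2 S1=21 S2=39 S3=40 blocked=[]
Op 5: conn=-16 S1=21 S2=21 S3=40 blocked=[1, 2, 3]
Op 6: conn=3 S1=21 S2=21 S3=40 blocked=[]
Op 7: conn=-15 S1=3 S2=21 S3=40 blocked=[1, 2, 3]
Op 8: conn=10 S1=3 S2=21 S3=40 blocked=[]
Op 9: conn=26 S1=3 S2=21 S3=40 blocked=[]
Op 10: conn=17 S1=-6 S2=21 S3=40 blocked=[1]
Op 11: conn=-2 S1=-6 S2=2 S3=40 blocked=[1, 2, 3]

Answer: -2 -6 2 40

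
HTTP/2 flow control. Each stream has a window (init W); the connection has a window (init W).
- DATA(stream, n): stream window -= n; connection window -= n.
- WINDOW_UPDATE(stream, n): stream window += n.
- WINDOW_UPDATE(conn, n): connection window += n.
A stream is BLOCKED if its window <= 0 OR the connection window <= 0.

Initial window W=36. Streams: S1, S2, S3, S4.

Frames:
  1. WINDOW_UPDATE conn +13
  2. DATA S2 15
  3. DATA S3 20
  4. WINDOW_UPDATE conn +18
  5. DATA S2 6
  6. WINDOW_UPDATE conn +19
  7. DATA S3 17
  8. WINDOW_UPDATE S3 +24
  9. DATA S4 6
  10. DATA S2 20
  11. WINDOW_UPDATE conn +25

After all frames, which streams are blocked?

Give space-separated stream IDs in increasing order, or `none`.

Answer: S2

Derivation:
Op 1: conn=49 S1=36 S2=36 S3=36 S4=36 blocked=[]
Op 2: conn=34 S1=36 S2=21 S3=36 S4=36 blocked=[]
Op 3: conn=14 S1=36 S2=21 S3=16 S4=36 blocked=[]
Op 4: conn=32 S1=36 S2=21 S3=16 S4=36 blocked=[]
Op 5: conn=26 S1=36 S2=15 S3=16 S4=36 blocked=[]
Op 6: conn=45 S1=36 S2=15 S3=16 S4=36 blocked=[]
Op 7: conn=28 S1=36 S2=15 S3=-1 S4=36 blocked=[3]
Op 8: conn=28 S1=36 S2=15 S3=23 S4=36 blocked=[]
Op 9: conn=22 S1=36 S2=15 S3=23 S4=30 blocked=[]
Op 10: conn=2 S1=36 S2=-5 S3=23 S4=30 blocked=[2]
Op 11: conn=27 S1=36 S2=-5 S3=23 S4=30 blocked=[2]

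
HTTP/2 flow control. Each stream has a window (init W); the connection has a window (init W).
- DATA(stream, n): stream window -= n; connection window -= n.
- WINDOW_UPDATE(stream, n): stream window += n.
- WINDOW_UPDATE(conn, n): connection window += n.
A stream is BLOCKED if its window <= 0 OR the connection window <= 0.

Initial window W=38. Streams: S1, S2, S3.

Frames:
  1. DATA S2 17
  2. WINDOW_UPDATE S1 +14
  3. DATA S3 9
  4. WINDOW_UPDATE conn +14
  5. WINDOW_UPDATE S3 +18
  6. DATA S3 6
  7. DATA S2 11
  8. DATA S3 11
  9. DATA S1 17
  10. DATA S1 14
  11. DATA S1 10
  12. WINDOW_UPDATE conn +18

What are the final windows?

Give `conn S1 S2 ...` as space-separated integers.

Answer: -25 11 10 30

Derivation:
Op 1: conn=21 S1=38 S2=21 S3=38 blocked=[]
Op 2: conn=21 S1=52 S2=21 S3=38 blocked=[]
Op 3: conn=12 S1=52 S2=21 S3=29 blocked=[]
Op 4: conn=26 S1=52 S2=21 S3=29 blocked=[]
Op 5: conn=26 S1=52 S2=21 S3=47 blocked=[]
Op 6: conn=20 S1=52 S2=21 S3=41 blocked=[]
Op 7: conn=9 S1=52 S2=10 S3=41 blocked=[]
Op 8: conn=-2 S1=52 S2=10 S3=30 blocked=[1, 2, 3]
Op 9: conn=-19 S1=35 S2=10 S3=30 blocked=[1, 2, 3]
Op 10: conn=-33 S1=21 S2=10 S3=30 blocked=[1, 2, 3]
Op 11: conn=-43 S1=11 S2=10 S3=30 blocked=[1, 2, 3]
Op 12: conn=-25 S1=11 S2=10 S3=30 blocked=[1, 2, 3]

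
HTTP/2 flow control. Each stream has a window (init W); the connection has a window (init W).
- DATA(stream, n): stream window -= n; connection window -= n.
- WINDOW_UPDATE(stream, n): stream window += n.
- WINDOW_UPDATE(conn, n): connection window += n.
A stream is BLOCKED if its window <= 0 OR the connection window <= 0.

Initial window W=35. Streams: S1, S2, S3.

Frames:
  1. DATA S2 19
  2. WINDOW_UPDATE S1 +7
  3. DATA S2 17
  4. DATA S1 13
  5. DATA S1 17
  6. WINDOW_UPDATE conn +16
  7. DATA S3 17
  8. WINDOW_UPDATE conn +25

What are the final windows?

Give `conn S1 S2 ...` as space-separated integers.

Op 1: conn=16 S1=35 S2=16 S3=35 blocked=[]
Op 2: conn=16 S1=42 S2=16 S3=35 blocked=[]
Op 3: conn=-1 S1=42 S2=-1 S3=35 blocked=[1, 2, 3]
Op 4: conn=-14 S1=29 S2=-1 S3=35 blocked=[1, 2, 3]
Op 5: conn=-31 S1=12 S2=-1 S3=35 blocked=[1, 2, 3]
Op 6: conn=-15 S1=12 S2=-1 S3=35 blocked=[1, 2, 3]
Op 7: conn=-32 S1=12 S2=-1 S3=18 blocked=[1, 2, 3]
Op 8: conn=-7 S1=12 S2=-1 S3=18 blocked=[1, 2, 3]

Answer: -7 12 -1 18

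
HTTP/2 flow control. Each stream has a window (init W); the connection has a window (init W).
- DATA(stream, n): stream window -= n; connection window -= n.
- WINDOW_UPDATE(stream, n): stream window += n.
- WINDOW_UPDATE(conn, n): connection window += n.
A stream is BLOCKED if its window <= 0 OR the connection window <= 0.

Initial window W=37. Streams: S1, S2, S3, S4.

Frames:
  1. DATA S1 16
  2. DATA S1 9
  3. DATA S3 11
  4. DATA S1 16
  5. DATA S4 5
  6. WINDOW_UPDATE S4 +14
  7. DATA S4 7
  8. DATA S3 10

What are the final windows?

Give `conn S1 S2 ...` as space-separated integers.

Answer: -37 -4 37 16 39

Derivation:
Op 1: conn=21 S1=21 S2=37 S3=37 S4=37 blocked=[]
Op 2: conn=12 S1=12 S2=37 S3=37 S4=37 blocked=[]
Op 3: conn=1 S1=12 S2=37 S3=26 S4=37 blocked=[]
Op 4: conn=-15 S1=-4 S2=37 S3=26 S4=37 blocked=[1, 2, 3, 4]
Op 5: conn=-20 S1=-4 S2=37 S3=26 S4=32 blocked=[1, 2, 3, 4]
Op 6: conn=-20 S1=-4 S2=37 S3=26 S4=46 blocked=[1, 2, 3, 4]
Op 7: conn=-27 S1=-4 S2=37 S3=26 S4=39 blocked=[1, 2, 3, 4]
Op 8: conn=-37 S1=-4 S2=37 S3=16 S4=39 blocked=[1, 2, 3, 4]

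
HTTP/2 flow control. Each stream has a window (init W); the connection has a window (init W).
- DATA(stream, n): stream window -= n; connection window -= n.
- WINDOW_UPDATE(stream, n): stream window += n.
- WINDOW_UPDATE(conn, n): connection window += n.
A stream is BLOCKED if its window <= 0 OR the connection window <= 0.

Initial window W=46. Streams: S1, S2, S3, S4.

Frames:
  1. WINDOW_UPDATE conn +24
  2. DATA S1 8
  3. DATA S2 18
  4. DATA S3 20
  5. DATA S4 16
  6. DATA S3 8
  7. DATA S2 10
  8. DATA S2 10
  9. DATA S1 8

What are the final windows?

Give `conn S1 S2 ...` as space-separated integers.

Answer: -28 30 8 18 30

Derivation:
Op 1: conn=70 S1=46 S2=46 S3=46 S4=46 blocked=[]
Op 2: conn=62 S1=38 S2=46 S3=46 S4=46 blocked=[]
Op 3: conn=44 S1=38 S2=28 S3=46 S4=46 blocked=[]
Op 4: conn=24 S1=38 S2=28 S3=26 S4=46 blocked=[]
Op 5: conn=8 S1=38 S2=28 S3=26 S4=30 blocked=[]
Op 6: conn=0 S1=38 S2=28 S3=18 S4=30 blocked=[1, 2, 3, 4]
Op 7: conn=-10 S1=38 S2=18 S3=18 S4=30 blocked=[1, 2, 3, 4]
Op 8: conn=-20 S1=38 S2=8 S3=18 S4=30 blocked=[1, 2, 3, 4]
Op 9: conn=-28 S1=30 S2=8 S3=18 S4=30 blocked=[1, 2, 3, 4]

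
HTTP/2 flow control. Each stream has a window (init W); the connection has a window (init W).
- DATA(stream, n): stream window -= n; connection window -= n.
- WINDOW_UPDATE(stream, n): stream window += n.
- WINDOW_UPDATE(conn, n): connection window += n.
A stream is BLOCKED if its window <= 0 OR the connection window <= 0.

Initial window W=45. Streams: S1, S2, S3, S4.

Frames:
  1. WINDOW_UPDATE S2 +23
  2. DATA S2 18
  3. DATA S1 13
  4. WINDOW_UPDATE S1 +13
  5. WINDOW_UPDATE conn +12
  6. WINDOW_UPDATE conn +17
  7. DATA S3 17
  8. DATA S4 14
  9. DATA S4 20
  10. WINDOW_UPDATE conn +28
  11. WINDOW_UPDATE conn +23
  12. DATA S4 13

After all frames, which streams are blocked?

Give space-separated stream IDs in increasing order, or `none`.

Answer: S4

Derivation:
Op 1: conn=45 S1=45 S2=68 S3=45 S4=45 blocked=[]
Op 2: conn=27 S1=45 S2=50 S3=45 S4=45 blocked=[]
Op 3: conn=14 S1=32 S2=50 S3=45 S4=45 blocked=[]
Op 4: conn=14 S1=45 S2=50 S3=45 S4=45 blocked=[]
Op 5: conn=26 S1=45 S2=50 S3=45 S4=45 blocked=[]
Op 6: conn=43 S1=45 S2=50 S3=45 S4=45 blocked=[]
Op 7: conn=26 S1=45 S2=50 S3=28 S4=45 blocked=[]
Op 8: conn=12 S1=45 S2=50 S3=28 S4=31 blocked=[]
Op 9: conn=-8 S1=45 S2=50 S3=28 S4=11 blocked=[1, 2, 3, 4]
Op 10: conn=20 S1=45 S2=50 S3=28 S4=11 blocked=[]
Op 11: conn=43 S1=45 S2=50 S3=28 S4=11 blocked=[]
Op 12: conn=30 S1=45 S2=50 S3=28 S4=-2 blocked=[4]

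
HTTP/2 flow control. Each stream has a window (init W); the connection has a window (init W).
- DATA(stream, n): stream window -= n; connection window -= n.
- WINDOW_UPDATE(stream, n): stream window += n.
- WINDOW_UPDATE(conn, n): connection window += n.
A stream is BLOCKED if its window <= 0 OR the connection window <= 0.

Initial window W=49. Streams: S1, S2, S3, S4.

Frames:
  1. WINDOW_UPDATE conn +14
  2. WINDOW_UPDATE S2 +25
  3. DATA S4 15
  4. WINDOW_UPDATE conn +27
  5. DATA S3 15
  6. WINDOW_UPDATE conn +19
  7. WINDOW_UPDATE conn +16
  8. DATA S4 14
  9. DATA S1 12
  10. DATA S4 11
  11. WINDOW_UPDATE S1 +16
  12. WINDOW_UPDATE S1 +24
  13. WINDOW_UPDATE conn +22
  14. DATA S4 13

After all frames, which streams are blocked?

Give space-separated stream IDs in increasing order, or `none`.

Answer: S4

Derivation:
Op 1: conn=63 S1=49 S2=49 S3=49 S4=49 blocked=[]
Op 2: conn=63 S1=49 S2=74 S3=49 S4=49 blocked=[]
Op 3: conn=48 S1=49 S2=74 S3=49 S4=34 blocked=[]
Op 4: conn=75 S1=49 S2=74 S3=49 S4=34 blocked=[]
Op 5: conn=60 S1=49 S2=74 S3=34 S4=34 blocked=[]
Op 6: conn=79 S1=49 S2=74 S3=34 S4=34 blocked=[]
Op 7: conn=95 S1=49 S2=74 S3=34 S4=34 blocked=[]
Op 8: conn=81 S1=49 S2=74 S3=34 S4=20 blocked=[]
Op 9: conn=69 S1=37 S2=74 S3=34 S4=20 blocked=[]
Op 10: conn=58 S1=37 S2=74 S3=34 S4=9 blocked=[]
Op 11: conn=58 S1=53 S2=74 S3=34 S4=9 blocked=[]
Op 12: conn=58 S1=77 S2=74 S3=34 S4=9 blocked=[]
Op 13: conn=80 S1=77 S2=74 S3=34 S4=9 blocked=[]
Op 14: conn=67 S1=77 S2=74 S3=34 S4=-4 blocked=[4]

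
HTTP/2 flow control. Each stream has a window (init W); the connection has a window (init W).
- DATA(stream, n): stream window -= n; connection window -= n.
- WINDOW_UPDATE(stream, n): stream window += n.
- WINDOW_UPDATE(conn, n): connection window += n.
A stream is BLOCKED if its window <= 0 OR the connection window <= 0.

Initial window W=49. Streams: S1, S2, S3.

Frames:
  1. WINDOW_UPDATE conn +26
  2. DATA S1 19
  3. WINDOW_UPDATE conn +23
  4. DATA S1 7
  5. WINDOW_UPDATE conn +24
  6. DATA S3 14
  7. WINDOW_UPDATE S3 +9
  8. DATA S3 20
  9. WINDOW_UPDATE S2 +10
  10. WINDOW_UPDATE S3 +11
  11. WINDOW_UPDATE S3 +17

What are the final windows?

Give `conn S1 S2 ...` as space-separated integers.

Answer: 62 23 59 52

Derivation:
Op 1: conn=75 S1=49 S2=49 S3=49 blocked=[]
Op 2: conn=56 S1=30 S2=49 S3=49 blocked=[]
Op 3: conn=79 S1=30 S2=49 S3=49 blocked=[]
Op 4: conn=72 S1=23 S2=49 S3=49 blocked=[]
Op 5: conn=96 S1=23 S2=49 S3=49 blocked=[]
Op 6: conn=82 S1=23 S2=49 S3=35 blocked=[]
Op 7: conn=82 S1=23 S2=49 S3=44 blocked=[]
Op 8: conn=62 S1=23 S2=49 S3=24 blocked=[]
Op 9: conn=62 S1=23 S2=59 S3=24 blocked=[]
Op 10: conn=62 S1=23 S2=59 S3=35 blocked=[]
Op 11: conn=62 S1=23 S2=59 S3=52 blocked=[]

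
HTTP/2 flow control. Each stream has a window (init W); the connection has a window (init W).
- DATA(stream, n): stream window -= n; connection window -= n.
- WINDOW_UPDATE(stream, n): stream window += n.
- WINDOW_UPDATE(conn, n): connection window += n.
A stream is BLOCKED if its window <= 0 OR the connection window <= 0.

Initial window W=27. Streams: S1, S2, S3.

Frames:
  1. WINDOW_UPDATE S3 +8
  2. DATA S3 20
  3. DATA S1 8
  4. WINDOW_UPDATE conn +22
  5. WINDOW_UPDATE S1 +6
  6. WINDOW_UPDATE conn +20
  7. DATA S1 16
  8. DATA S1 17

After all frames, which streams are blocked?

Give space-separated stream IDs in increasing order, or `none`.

Answer: S1

Derivation:
Op 1: conn=27 S1=27 S2=27 S3=35 blocked=[]
Op 2: conn=7 S1=27 S2=27 S3=15 blocked=[]
Op 3: conn=-1 S1=19 S2=27 S3=15 blocked=[1, 2, 3]
Op 4: conn=21 S1=19 S2=27 S3=15 blocked=[]
Op 5: conn=21 S1=25 S2=27 S3=15 blocked=[]
Op 6: conn=41 S1=25 S2=27 S3=15 blocked=[]
Op 7: conn=25 S1=9 S2=27 S3=15 blocked=[]
Op 8: conn=8 S1=-8 S2=27 S3=15 blocked=[1]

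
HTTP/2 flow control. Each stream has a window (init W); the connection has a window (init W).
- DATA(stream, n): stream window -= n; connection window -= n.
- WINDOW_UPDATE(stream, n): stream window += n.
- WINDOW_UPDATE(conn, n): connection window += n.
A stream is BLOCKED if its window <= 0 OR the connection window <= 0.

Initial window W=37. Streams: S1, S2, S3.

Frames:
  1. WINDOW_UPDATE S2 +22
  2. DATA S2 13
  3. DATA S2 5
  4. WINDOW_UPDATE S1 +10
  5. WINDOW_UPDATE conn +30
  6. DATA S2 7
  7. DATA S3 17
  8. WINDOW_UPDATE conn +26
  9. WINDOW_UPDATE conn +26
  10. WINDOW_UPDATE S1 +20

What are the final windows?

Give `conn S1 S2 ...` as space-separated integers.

Answer: 77 67 34 20

Derivation:
Op 1: conn=37 S1=37 S2=59 S3=37 blocked=[]
Op 2: conn=24 S1=37 S2=46 S3=37 blocked=[]
Op 3: conn=19 S1=37 S2=41 S3=37 blocked=[]
Op 4: conn=19 S1=47 S2=41 S3=37 blocked=[]
Op 5: conn=49 S1=47 S2=41 S3=37 blocked=[]
Op 6: conn=42 S1=47 S2=34 S3=37 blocked=[]
Op 7: conn=25 S1=47 S2=34 S3=20 blocked=[]
Op 8: conn=51 S1=47 S2=34 S3=20 blocked=[]
Op 9: conn=77 S1=47 S2=34 S3=20 blocked=[]
Op 10: conn=77 S1=67 S2=34 S3=20 blocked=[]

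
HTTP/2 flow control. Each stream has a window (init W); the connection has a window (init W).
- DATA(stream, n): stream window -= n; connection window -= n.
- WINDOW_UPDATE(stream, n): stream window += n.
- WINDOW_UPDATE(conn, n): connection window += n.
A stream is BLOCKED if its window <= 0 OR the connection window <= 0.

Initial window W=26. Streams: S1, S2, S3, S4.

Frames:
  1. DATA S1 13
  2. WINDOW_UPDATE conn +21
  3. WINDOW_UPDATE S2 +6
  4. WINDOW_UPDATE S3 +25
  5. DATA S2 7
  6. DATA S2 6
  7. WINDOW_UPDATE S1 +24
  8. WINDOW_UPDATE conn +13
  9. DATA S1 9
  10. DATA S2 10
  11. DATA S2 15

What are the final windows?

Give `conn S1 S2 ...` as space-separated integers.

Op 1: conn=13 S1=13 S2=26 S3=26 S4=26 blocked=[]
Op 2: conn=34 S1=13 S2=26 S3=26 S4=26 blocked=[]
Op 3: conn=34 S1=13 S2=32 S3=26 S4=26 blocked=[]
Op 4: conn=34 S1=13 S2=32 S3=51 S4=26 blocked=[]
Op 5: conn=27 S1=13 S2=25 S3=51 S4=26 blocked=[]
Op 6: conn=21 S1=13 S2=19 S3=51 S4=26 blocked=[]
Op 7: conn=21 S1=37 S2=19 S3=51 S4=26 blocked=[]
Op 8: conn=34 S1=37 S2=19 S3=51 S4=26 blocked=[]
Op 9: conn=25 S1=28 S2=19 S3=51 S4=26 blocked=[]
Op 10: conn=15 S1=28 S2=9 S3=51 S4=26 blocked=[]
Op 11: conn=0 S1=28 S2=-6 S3=51 S4=26 blocked=[1, 2, 3, 4]

Answer: 0 28 -6 51 26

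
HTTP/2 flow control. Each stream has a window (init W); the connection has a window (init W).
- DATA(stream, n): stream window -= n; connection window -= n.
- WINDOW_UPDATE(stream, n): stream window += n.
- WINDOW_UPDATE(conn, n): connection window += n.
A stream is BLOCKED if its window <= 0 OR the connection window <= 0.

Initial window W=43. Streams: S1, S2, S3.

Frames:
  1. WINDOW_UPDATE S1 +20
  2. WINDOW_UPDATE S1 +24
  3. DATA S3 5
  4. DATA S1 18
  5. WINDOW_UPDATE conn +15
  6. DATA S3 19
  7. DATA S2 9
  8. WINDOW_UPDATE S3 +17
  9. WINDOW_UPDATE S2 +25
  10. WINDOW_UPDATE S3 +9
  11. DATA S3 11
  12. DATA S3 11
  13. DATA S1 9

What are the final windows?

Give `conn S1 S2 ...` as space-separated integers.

Op 1: conn=43 S1=63 S2=43 S3=43 blocked=[]
Op 2: conn=43 S1=87 S2=43 S3=43 blocked=[]
Op 3: conn=38 S1=87 S2=43 S3=38 blocked=[]
Op 4: conn=20 S1=69 S2=43 S3=38 blocked=[]
Op 5: conn=35 S1=69 S2=43 S3=38 blocked=[]
Op 6: conn=16 S1=69 S2=43 S3=19 blocked=[]
Op 7: conn=7 S1=69 S2=34 S3=19 blocked=[]
Op 8: conn=7 S1=69 S2=34 S3=36 blocked=[]
Op 9: conn=7 S1=69 S2=59 S3=36 blocked=[]
Op 10: conn=7 S1=69 S2=59 S3=45 blocked=[]
Op 11: conn=-4 S1=69 S2=59 S3=34 blocked=[1, 2, 3]
Op 12: conn=-15 S1=69 S2=59 S3=23 blocked=[1, 2, 3]
Op 13: conn=-24 S1=60 S2=59 S3=23 blocked=[1, 2, 3]

Answer: -24 60 59 23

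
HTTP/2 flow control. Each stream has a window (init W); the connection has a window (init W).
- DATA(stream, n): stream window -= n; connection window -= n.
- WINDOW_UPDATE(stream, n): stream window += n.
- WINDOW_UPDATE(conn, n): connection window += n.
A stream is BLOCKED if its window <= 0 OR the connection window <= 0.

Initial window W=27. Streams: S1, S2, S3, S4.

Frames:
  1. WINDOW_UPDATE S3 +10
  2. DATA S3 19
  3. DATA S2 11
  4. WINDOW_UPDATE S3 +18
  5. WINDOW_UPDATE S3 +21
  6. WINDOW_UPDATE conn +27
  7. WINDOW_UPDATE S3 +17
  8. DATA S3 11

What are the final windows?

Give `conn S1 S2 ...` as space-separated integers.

Op 1: conn=27 S1=27 S2=27 S3=37 S4=27 blocked=[]
Op 2: conn=8 S1=27 S2=27 S3=18 S4=27 blocked=[]
Op 3: conn=-3 S1=27 S2=16 S3=18 S4=27 blocked=[1, 2, 3, 4]
Op 4: conn=-3 S1=27 S2=16 S3=36 S4=27 blocked=[1, 2, 3, 4]
Op 5: conn=-3 S1=27 S2=16 S3=57 S4=27 blocked=[1, 2, 3, 4]
Op 6: conn=24 S1=27 S2=16 S3=57 S4=27 blocked=[]
Op 7: conn=24 S1=27 S2=16 S3=74 S4=27 blocked=[]
Op 8: conn=13 S1=27 S2=16 S3=63 S4=27 blocked=[]

Answer: 13 27 16 63 27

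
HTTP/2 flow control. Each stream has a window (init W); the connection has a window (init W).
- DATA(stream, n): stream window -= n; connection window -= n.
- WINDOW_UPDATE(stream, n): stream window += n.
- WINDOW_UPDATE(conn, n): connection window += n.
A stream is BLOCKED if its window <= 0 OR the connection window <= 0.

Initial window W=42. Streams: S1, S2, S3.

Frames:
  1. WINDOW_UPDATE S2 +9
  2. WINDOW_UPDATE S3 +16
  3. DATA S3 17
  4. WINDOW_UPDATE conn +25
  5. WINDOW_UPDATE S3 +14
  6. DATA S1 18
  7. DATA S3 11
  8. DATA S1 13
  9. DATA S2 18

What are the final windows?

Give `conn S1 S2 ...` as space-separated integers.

Op 1: conn=42 S1=42 S2=51 S3=42 blocked=[]
Op 2: conn=42 S1=42 S2=51 S3=58 blocked=[]
Op 3: conn=25 S1=42 S2=51 S3=41 blocked=[]
Op 4: conn=50 S1=42 S2=51 S3=41 blocked=[]
Op 5: conn=50 S1=42 S2=51 S3=55 blocked=[]
Op 6: conn=32 S1=24 S2=51 S3=55 blocked=[]
Op 7: conn=21 S1=24 S2=51 S3=44 blocked=[]
Op 8: conn=8 S1=11 S2=51 S3=44 blocked=[]
Op 9: conn=-10 S1=11 S2=33 S3=44 blocked=[1, 2, 3]

Answer: -10 11 33 44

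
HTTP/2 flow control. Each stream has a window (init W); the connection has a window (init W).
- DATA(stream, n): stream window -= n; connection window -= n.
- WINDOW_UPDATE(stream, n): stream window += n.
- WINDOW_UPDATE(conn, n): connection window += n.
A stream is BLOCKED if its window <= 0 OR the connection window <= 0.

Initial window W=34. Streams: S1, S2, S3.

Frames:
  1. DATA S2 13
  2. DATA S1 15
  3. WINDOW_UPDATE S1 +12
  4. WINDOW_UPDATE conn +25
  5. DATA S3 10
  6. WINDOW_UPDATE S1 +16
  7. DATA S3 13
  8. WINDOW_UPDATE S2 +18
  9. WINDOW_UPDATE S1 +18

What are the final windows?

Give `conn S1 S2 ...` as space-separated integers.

Op 1: conn=21 S1=34 S2=21 S3=34 blocked=[]
Op 2: conn=6 S1=19 S2=21 S3=34 blocked=[]
Op 3: conn=6 S1=31 S2=21 S3=34 blocked=[]
Op 4: conn=31 S1=31 S2=21 S3=34 blocked=[]
Op 5: conn=21 S1=31 S2=21 S3=24 blocked=[]
Op 6: conn=21 S1=47 S2=21 S3=24 blocked=[]
Op 7: conn=8 S1=47 S2=21 S3=11 blocked=[]
Op 8: conn=8 S1=47 S2=39 S3=11 blocked=[]
Op 9: conn=8 S1=65 S2=39 S3=11 blocked=[]

Answer: 8 65 39 11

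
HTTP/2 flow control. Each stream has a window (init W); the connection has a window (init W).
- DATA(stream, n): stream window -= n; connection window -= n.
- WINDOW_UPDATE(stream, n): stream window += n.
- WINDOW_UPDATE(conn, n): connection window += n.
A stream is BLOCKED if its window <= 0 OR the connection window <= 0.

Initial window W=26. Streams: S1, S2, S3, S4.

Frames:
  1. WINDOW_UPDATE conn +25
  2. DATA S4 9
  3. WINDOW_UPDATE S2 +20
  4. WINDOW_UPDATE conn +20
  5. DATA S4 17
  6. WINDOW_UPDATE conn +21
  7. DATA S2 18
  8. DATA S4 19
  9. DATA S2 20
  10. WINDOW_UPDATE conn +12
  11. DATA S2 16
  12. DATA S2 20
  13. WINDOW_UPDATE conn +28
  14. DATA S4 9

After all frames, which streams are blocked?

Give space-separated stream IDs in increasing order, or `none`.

Op 1: conn=51 S1=26 S2=26 S3=26 S4=26 blocked=[]
Op 2: conn=42 S1=26 S2=26 S3=26 S4=17 blocked=[]
Op 3: conn=42 S1=26 S2=46 S3=26 S4=17 blocked=[]
Op 4: conn=62 S1=26 S2=46 S3=26 S4=17 blocked=[]
Op 5: conn=45 S1=26 S2=46 S3=26 S4=0 blocked=[4]
Op 6: conn=66 S1=26 S2=46 S3=26 S4=0 blocked=[4]
Op 7: conn=48 S1=26 S2=28 S3=26 S4=0 blocked=[4]
Op 8: conn=29 S1=26 S2=28 S3=26 S4=-19 blocked=[4]
Op 9: conn=9 S1=26 S2=8 S3=26 S4=-19 blocked=[4]
Op 10: conn=21 S1=26 S2=8 S3=26 S4=-19 blocked=[4]
Op 11: conn=5 S1=26 S2=-8 S3=26 S4=-19 blocked=[2, 4]
Op 12: conn=-15 S1=26 S2=-28 S3=26 S4=-19 blocked=[1, 2, 3, 4]
Op 13: conn=13 S1=26 S2=-28 S3=26 S4=-19 blocked=[2, 4]
Op 14: conn=4 S1=26 S2=-28 S3=26 S4=-28 blocked=[2, 4]

Answer: S2 S4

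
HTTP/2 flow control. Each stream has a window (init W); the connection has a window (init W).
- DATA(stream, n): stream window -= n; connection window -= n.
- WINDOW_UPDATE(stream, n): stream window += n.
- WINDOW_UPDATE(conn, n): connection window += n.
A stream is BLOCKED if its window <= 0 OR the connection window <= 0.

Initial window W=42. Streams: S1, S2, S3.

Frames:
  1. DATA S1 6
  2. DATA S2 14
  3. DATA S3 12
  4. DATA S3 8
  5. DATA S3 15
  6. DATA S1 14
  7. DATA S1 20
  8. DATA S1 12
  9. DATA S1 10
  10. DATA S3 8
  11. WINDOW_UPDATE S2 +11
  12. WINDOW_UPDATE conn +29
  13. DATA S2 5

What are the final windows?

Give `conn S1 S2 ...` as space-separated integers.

Op 1: conn=36 S1=36 S2=42 S3=42 blocked=[]
Op 2: conn=22 S1=36 S2=28 S3=42 blocked=[]
Op 3: conn=10 S1=36 S2=28 S3=30 blocked=[]
Op 4: conn=2 S1=36 S2=28 S3=22 blocked=[]
Op 5: conn=-13 S1=36 S2=28 S3=7 blocked=[1, 2, 3]
Op 6: conn=-27 S1=22 S2=28 S3=7 blocked=[1, 2, 3]
Op 7: conn=-47 S1=2 S2=28 S3=7 blocked=[1, 2, 3]
Op 8: conn=-59 S1=-10 S2=28 S3=7 blocked=[1, 2, 3]
Op 9: conn=-69 S1=-20 S2=28 S3=7 blocked=[1, 2, 3]
Op 10: conn=-77 S1=-20 S2=28 S3=-1 blocked=[1, 2, 3]
Op 11: conn=-77 S1=-20 S2=39 S3=-1 blocked=[1, 2, 3]
Op 12: conn=-48 S1=-20 S2=39 S3=-1 blocked=[1, 2, 3]
Op 13: conn=-53 S1=-20 S2=34 S3=-1 blocked=[1, 2, 3]

Answer: -53 -20 34 -1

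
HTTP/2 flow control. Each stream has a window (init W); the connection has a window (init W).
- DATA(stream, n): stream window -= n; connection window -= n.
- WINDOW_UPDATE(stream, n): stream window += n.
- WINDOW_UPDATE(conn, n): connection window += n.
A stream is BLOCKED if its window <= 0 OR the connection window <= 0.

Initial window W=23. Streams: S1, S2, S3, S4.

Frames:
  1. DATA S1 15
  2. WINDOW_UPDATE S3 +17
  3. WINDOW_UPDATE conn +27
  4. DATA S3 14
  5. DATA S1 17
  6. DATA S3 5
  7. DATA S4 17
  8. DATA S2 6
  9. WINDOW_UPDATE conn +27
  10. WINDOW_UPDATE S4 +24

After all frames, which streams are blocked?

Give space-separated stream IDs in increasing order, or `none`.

Answer: S1

Derivation:
Op 1: conn=8 S1=8 S2=23 S3=23 S4=23 blocked=[]
Op 2: conn=8 S1=8 S2=23 S3=40 S4=23 blocked=[]
Op 3: conn=35 S1=8 S2=23 S3=40 S4=23 blocked=[]
Op 4: conn=21 S1=8 S2=23 S3=26 S4=23 blocked=[]
Op 5: conn=4 S1=-9 S2=23 S3=26 S4=23 blocked=[1]
Op 6: conn=-1 S1=-9 S2=23 S3=21 S4=23 blocked=[1, 2, 3, 4]
Op 7: conn=-18 S1=-9 S2=23 S3=21 S4=6 blocked=[1, 2, 3, 4]
Op 8: conn=-24 S1=-9 S2=17 S3=21 S4=6 blocked=[1, 2, 3, 4]
Op 9: conn=3 S1=-9 S2=17 S3=21 S4=6 blocked=[1]
Op 10: conn=3 S1=-9 S2=17 S3=21 S4=30 blocked=[1]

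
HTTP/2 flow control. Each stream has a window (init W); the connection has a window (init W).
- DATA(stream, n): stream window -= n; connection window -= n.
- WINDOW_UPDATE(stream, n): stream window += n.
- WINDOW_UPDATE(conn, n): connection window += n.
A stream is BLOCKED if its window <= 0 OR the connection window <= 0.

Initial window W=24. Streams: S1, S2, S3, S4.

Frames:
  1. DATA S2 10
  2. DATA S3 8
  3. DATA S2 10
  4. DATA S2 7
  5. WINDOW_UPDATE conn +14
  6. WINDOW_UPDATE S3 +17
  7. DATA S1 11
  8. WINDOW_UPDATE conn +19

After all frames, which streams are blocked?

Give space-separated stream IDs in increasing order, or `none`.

Answer: S2

Derivation:
Op 1: conn=14 S1=24 S2=14 S3=24 S4=24 blocked=[]
Op 2: conn=6 S1=24 S2=14 S3=16 S4=24 blocked=[]
Op 3: conn=-4 S1=24 S2=4 S3=16 S4=24 blocked=[1, 2, 3, 4]
Op 4: conn=-11 S1=24 S2=-3 S3=16 S4=24 blocked=[1, 2, 3, 4]
Op 5: conn=3 S1=24 S2=-3 S3=16 S4=24 blocked=[2]
Op 6: conn=3 S1=24 S2=-3 S3=33 S4=24 blocked=[2]
Op 7: conn=-8 S1=13 S2=-3 S3=33 S4=24 blocked=[1, 2, 3, 4]
Op 8: conn=11 S1=13 S2=-3 S3=33 S4=24 blocked=[2]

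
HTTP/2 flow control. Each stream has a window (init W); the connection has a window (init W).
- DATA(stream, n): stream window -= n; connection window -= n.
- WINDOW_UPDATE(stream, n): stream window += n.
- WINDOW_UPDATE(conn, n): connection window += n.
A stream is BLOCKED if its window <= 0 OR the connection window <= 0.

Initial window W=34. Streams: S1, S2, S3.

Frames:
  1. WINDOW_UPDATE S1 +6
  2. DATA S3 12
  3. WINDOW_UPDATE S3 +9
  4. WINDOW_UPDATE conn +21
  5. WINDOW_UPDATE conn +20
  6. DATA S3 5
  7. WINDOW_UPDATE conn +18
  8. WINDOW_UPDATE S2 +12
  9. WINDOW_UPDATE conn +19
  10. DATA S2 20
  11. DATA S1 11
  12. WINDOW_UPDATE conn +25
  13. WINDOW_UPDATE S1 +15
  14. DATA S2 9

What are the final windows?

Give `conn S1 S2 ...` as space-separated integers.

Op 1: conn=34 S1=40 S2=34 S3=34 blocked=[]
Op 2: conn=22 S1=40 S2=34 S3=22 blocked=[]
Op 3: conn=22 S1=40 S2=34 S3=31 blocked=[]
Op 4: conn=43 S1=40 S2=34 S3=31 blocked=[]
Op 5: conn=63 S1=40 S2=34 S3=31 blocked=[]
Op 6: conn=58 S1=40 S2=34 S3=26 blocked=[]
Op 7: conn=76 S1=40 S2=34 S3=26 blocked=[]
Op 8: conn=76 S1=40 S2=46 S3=26 blocked=[]
Op 9: conn=95 S1=40 S2=46 S3=26 blocked=[]
Op 10: conn=75 S1=40 S2=26 S3=26 blocked=[]
Op 11: conn=64 S1=29 S2=26 S3=26 blocked=[]
Op 12: conn=89 S1=29 S2=26 S3=26 blocked=[]
Op 13: conn=89 S1=44 S2=26 S3=26 blocked=[]
Op 14: conn=80 S1=44 S2=17 S3=26 blocked=[]

Answer: 80 44 17 26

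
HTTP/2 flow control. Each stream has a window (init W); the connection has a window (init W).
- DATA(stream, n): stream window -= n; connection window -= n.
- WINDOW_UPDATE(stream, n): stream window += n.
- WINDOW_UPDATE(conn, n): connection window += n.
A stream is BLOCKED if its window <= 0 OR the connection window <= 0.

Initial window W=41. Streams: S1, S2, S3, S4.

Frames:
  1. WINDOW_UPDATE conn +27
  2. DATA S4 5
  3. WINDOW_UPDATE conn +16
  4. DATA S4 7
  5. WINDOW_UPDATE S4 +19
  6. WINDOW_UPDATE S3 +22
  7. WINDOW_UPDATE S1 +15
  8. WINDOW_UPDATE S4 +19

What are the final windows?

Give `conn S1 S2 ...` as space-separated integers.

Op 1: conn=68 S1=41 S2=41 S3=41 S4=41 blocked=[]
Op 2: conn=63 S1=41 S2=41 S3=41 S4=36 blocked=[]
Op 3: conn=79 S1=41 S2=41 S3=41 S4=36 blocked=[]
Op 4: conn=72 S1=41 S2=41 S3=41 S4=29 blocked=[]
Op 5: conn=72 S1=41 S2=41 S3=41 S4=48 blocked=[]
Op 6: conn=72 S1=41 S2=41 S3=63 S4=48 blocked=[]
Op 7: conn=72 S1=56 S2=41 S3=63 S4=48 blocked=[]
Op 8: conn=72 S1=56 S2=41 S3=63 S4=67 blocked=[]

Answer: 72 56 41 63 67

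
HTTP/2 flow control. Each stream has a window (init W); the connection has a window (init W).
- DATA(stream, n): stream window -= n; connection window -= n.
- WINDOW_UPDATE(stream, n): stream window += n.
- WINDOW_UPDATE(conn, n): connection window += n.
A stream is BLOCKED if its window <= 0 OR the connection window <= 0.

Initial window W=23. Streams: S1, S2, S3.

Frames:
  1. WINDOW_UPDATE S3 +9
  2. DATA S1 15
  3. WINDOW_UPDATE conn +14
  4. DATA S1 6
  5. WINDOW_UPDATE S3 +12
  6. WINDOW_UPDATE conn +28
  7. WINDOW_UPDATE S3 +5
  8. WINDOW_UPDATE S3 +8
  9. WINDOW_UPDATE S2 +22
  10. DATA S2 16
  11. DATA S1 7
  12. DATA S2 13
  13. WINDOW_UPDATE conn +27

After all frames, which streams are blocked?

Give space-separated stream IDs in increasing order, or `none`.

Op 1: conn=23 S1=23 S2=23 S3=32 blocked=[]
Op 2: conn=8 S1=8 S2=23 S3=32 blocked=[]
Op 3: conn=22 S1=8 S2=23 S3=32 blocked=[]
Op 4: conn=16 S1=2 S2=23 S3=32 blocked=[]
Op 5: conn=16 S1=2 S2=23 S3=44 blocked=[]
Op 6: conn=44 S1=2 S2=23 S3=44 blocked=[]
Op 7: conn=44 S1=2 S2=23 S3=49 blocked=[]
Op 8: conn=44 S1=2 S2=23 S3=57 blocked=[]
Op 9: conn=44 S1=2 S2=45 S3=57 blocked=[]
Op 10: conn=28 S1=2 S2=29 S3=57 blocked=[]
Op 11: conn=21 S1=-5 S2=29 S3=57 blocked=[1]
Op 12: conn=8 S1=-5 S2=16 S3=57 blocked=[1]
Op 13: conn=35 S1=-5 S2=16 S3=57 blocked=[1]

Answer: S1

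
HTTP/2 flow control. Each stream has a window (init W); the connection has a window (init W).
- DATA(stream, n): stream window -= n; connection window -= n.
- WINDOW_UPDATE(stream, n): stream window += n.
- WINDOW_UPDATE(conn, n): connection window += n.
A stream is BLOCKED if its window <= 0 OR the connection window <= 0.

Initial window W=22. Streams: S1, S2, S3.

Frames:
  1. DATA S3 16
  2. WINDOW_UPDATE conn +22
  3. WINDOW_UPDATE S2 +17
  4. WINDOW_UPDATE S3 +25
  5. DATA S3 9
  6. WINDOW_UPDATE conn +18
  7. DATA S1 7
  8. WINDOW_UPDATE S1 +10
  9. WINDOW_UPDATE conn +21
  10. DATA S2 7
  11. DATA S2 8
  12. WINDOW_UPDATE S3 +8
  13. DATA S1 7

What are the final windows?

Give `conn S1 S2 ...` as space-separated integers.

Answer: 29 18 24 30

Derivation:
Op 1: conn=6 S1=22 S2=22 S3=6 blocked=[]
Op 2: conn=28 S1=22 S2=22 S3=6 blocked=[]
Op 3: conn=28 S1=22 S2=39 S3=6 blocked=[]
Op 4: conn=28 S1=22 S2=39 S3=31 blocked=[]
Op 5: conn=19 S1=22 S2=39 S3=22 blocked=[]
Op 6: conn=37 S1=22 S2=39 S3=22 blocked=[]
Op 7: conn=30 S1=15 S2=39 S3=22 blocked=[]
Op 8: conn=30 S1=25 S2=39 S3=22 blocked=[]
Op 9: conn=51 S1=25 S2=39 S3=22 blocked=[]
Op 10: conn=44 S1=25 S2=32 S3=22 blocked=[]
Op 11: conn=36 S1=25 S2=24 S3=22 blocked=[]
Op 12: conn=36 S1=25 S2=24 S3=30 blocked=[]
Op 13: conn=29 S1=18 S2=24 S3=30 blocked=[]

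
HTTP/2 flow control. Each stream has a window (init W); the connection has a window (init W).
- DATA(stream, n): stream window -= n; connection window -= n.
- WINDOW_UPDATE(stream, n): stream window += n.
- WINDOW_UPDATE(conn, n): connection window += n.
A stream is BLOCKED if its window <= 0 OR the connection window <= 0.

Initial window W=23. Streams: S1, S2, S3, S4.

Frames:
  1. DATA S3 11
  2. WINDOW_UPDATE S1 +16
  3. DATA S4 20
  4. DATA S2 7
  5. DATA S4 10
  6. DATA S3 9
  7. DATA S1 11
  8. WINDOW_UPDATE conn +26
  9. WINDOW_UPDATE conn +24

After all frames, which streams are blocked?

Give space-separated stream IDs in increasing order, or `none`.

Answer: S4

Derivation:
Op 1: conn=12 S1=23 S2=23 S3=12 S4=23 blocked=[]
Op 2: conn=12 S1=39 S2=23 S3=12 S4=23 blocked=[]
Op 3: conn=-8 S1=39 S2=23 S3=12 S4=3 blocked=[1, 2, 3, 4]
Op 4: conn=-15 S1=39 S2=16 S3=12 S4=3 blocked=[1, 2, 3, 4]
Op 5: conn=-25 S1=39 S2=16 S3=12 S4=-7 blocked=[1, 2, 3, 4]
Op 6: conn=-34 S1=39 S2=16 S3=3 S4=-7 blocked=[1, 2, 3, 4]
Op 7: conn=-45 S1=28 S2=16 S3=3 S4=-7 blocked=[1, 2, 3, 4]
Op 8: conn=-19 S1=28 S2=16 S3=3 S4=-7 blocked=[1, 2, 3, 4]
Op 9: conn=5 S1=28 S2=16 S3=3 S4=-7 blocked=[4]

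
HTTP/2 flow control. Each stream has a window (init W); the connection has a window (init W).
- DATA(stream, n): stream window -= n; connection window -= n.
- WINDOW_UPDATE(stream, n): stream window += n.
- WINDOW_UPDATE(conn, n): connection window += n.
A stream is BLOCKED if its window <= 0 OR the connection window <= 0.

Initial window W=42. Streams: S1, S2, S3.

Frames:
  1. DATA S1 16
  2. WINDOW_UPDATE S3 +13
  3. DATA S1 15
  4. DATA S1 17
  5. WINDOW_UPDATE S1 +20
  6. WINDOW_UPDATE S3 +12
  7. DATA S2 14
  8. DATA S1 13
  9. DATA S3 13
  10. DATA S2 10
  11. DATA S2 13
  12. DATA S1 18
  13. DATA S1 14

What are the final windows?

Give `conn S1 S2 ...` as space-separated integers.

Op 1: conn=26 S1=26 S2=42 S3=42 blocked=[]
Op 2: conn=26 S1=26 S2=42 S3=55 blocked=[]
Op 3: conn=11 S1=11 S2=42 S3=55 blocked=[]
Op 4: conn=-6 S1=-6 S2=42 S3=55 blocked=[1, 2, 3]
Op 5: conn=-6 S1=14 S2=42 S3=55 blocked=[1, 2, 3]
Op 6: conn=-6 S1=14 S2=42 S3=67 blocked=[1, 2, 3]
Op 7: conn=-20 S1=14 S2=28 S3=67 blocked=[1, 2, 3]
Op 8: conn=-33 S1=1 S2=28 S3=67 blocked=[1, 2, 3]
Op 9: conn=-46 S1=1 S2=28 S3=54 blocked=[1, 2, 3]
Op 10: conn=-56 S1=1 S2=18 S3=54 blocked=[1, 2, 3]
Op 11: conn=-69 S1=1 S2=5 S3=54 blocked=[1, 2, 3]
Op 12: conn=-87 S1=-17 S2=5 S3=54 blocked=[1, 2, 3]
Op 13: conn=-101 S1=-31 S2=5 S3=54 blocked=[1, 2, 3]

Answer: -101 -31 5 54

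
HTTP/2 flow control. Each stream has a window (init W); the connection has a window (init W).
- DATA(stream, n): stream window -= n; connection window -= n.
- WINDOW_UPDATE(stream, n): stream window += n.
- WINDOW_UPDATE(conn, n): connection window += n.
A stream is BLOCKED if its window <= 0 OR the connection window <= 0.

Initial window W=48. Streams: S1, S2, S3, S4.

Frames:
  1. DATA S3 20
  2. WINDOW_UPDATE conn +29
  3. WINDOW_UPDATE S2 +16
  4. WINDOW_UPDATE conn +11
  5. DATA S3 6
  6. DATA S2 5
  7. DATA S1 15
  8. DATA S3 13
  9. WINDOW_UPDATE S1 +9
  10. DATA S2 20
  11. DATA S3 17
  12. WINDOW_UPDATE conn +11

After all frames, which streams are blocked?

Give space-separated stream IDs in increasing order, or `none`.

Answer: S3

Derivation:
Op 1: conn=28 S1=48 S2=48 S3=28 S4=48 blocked=[]
Op 2: conn=57 S1=48 S2=48 S3=28 S4=48 blocked=[]
Op 3: conn=57 S1=48 S2=64 S3=28 S4=48 blocked=[]
Op 4: conn=68 S1=48 S2=64 S3=28 S4=48 blocked=[]
Op 5: conn=62 S1=48 S2=64 S3=22 S4=48 blocked=[]
Op 6: conn=57 S1=48 S2=59 S3=22 S4=48 blocked=[]
Op 7: conn=42 S1=33 S2=59 S3=22 S4=48 blocked=[]
Op 8: conn=29 S1=33 S2=59 S3=9 S4=48 blocked=[]
Op 9: conn=29 S1=42 S2=59 S3=9 S4=48 blocked=[]
Op 10: conn=9 S1=42 S2=39 S3=9 S4=48 blocked=[]
Op 11: conn=-8 S1=42 S2=39 S3=-8 S4=48 blocked=[1, 2, 3, 4]
Op 12: conn=3 S1=42 S2=39 S3=-8 S4=48 blocked=[3]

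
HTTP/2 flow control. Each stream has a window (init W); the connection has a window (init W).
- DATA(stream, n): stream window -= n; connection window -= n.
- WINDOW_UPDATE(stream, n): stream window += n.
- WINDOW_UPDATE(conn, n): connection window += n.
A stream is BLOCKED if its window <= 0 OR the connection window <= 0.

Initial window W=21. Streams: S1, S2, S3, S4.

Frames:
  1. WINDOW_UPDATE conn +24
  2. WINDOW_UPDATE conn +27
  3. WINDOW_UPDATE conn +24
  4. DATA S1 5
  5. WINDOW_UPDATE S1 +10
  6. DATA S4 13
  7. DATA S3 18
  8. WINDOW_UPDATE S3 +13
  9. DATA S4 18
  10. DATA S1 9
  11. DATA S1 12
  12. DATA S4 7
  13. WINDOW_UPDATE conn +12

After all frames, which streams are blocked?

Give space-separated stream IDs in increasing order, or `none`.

Op 1: conn=45 S1=21 S2=21 S3=21 S4=21 blocked=[]
Op 2: conn=72 S1=21 S2=21 S3=21 S4=21 blocked=[]
Op 3: conn=96 S1=21 S2=21 S3=21 S4=21 blocked=[]
Op 4: conn=91 S1=16 S2=21 S3=21 S4=21 blocked=[]
Op 5: conn=91 S1=26 S2=21 S3=21 S4=21 blocked=[]
Op 6: conn=78 S1=26 S2=21 S3=21 S4=8 blocked=[]
Op 7: conn=60 S1=26 S2=21 S3=3 S4=8 blocked=[]
Op 8: conn=60 S1=26 S2=21 S3=16 S4=8 blocked=[]
Op 9: conn=42 S1=26 S2=21 S3=16 S4=-10 blocked=[4]
Op 10: conn=33 S1=17 S2=21 S3=16 S4=-10 blocked=[4]
Op 11: conn=21 S1=5 S2=21 S3=16 S4=-10 blocked=[4]
Op 12: conn=14 S1=5 S2=21 S3=16 S4=-17 blocked=[4]
Op 13: conn=26 S1=5 S2=21 S3=16 S4=-17 blocked=[4]

Answer: S4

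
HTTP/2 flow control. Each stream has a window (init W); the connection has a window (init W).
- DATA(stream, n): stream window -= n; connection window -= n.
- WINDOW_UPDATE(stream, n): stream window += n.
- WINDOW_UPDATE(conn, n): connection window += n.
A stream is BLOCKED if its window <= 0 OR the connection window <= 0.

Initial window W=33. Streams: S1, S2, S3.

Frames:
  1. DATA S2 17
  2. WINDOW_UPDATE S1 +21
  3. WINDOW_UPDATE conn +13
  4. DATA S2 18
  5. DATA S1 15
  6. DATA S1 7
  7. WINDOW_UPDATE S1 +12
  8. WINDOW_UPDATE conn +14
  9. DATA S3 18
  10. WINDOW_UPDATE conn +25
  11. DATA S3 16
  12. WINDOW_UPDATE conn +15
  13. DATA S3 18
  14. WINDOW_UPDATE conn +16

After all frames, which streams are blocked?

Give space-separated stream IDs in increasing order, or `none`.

Answer: S2 S3

Derivation:
Op 1: conn=16 S1=33 S2=16 S3=33 blocked=[]
Op 2: conn=16 S1=54 S2=16 S3=33 blocked=[]
Op 3: conn=29 S1=54 S2=16 S3=33 blocked=[]
Op 4: conn=11 S1=54 S2=-2 S3=33 blocked=[2]
Op 5: conn=-4 S1=39 S2=-2 S3=33 blocked=[1, 2, 3]
Op 6: conn=-11 S1=32 S2=-2 S3=33 blocked=[1, 2, 3]
Op 7: conn=-11 S1=44 S2=-2 S3=33 blocked=[1, 2, 3]
Op 8: conn=3 S1=44 S2=-2 S3=33 blocked=[2]
Op 9: conn=-15 S1=44 S2=-2 S3=15 blocked=[1, 2, 3]
Op 10: conn=10 S1=44 S2=-2 S3=15 blocked=[2]
Op 11: conn=-6 S1=44 S2=-2 S3=-1 blocked=[1, 2, 3]
Op 12: conn=9 S1=44 S2=-2 S3=-1 blocked=[2, 3]
Op 13: conn=-9 S1=44 S2=-2 S3=-19 blocked=[1, 2, 3]
Op 14: conn=7 S1=44 S2=-2 S3=-19 blocked=[2, 3]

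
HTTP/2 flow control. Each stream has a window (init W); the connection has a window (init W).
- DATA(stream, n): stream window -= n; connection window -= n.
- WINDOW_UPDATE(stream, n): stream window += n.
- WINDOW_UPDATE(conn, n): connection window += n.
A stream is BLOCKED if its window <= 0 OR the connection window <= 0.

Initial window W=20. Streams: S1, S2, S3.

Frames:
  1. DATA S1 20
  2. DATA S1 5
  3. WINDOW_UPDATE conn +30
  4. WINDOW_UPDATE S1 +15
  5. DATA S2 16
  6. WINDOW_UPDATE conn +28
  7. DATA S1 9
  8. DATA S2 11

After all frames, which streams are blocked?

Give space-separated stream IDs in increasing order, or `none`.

Op 1: conn=0 S1=0 S2=20 S3=20 blocked=[1, 2, 3]
Op 2: conn=-5 S1=-5 S2=20 S3=20 blocked=[1, 2, 3]
Op 3: conn=25 S1=-5 S2=20 S3=20 blocked=[1]
Op 4: conn=25 S1=10 S2=20 S3=20 blocked=[]
Op 5: conn=9 S1=10 S2=4 S3=20 blocked=[]
Op 6: conn=37 S1=10 S2=4 S3=20 blocked=[]
Op 7: conn=28 S1=1 S2=4 S3=20 blocked=[]
Op 8: conn=17 S1=1 S2=-7 S3=20 blocked=[2]

Answer: S2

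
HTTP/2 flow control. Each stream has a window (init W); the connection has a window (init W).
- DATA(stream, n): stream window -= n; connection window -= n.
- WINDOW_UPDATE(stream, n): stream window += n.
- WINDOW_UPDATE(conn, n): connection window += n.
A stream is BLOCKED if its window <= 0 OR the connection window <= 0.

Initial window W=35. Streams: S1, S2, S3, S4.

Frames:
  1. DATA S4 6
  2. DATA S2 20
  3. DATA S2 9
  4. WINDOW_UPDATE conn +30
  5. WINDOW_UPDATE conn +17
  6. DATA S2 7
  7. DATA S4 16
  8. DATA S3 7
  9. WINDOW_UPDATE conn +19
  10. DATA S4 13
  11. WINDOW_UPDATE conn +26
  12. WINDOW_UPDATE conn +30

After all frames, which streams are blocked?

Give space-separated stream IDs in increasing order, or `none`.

Answer: S2 S4

Derivation:
Op 1: conn=29 S1=35 S2=35 S3=35 S4=29 blocked=[]
Op 2: conn=9 S1=35 S2=15 S3=35 S4=29 blocked=[]
Op 3: conn=0 S1=35 S2=6 S3=35 S4=29 blocked=[1, 2, 3, 4]
Op 4: conn=30 S1=35 S2=6 S3=35 S4=29 blocked=[]
Op 5: conn=47 S1=35 S2=6 S3=35 S4=29 blocked=[]
Op 6: conn=40 S1=35 S2=-1 S3=35 S4=29 blocked=[2]
Op 7: conn=24 S1=35 S2=-1 S3=35 S4=13 blocked=[2]
Op 8: conn=17 S1=35 S2=-1 S3=28 S4=13 blocked=[2]
Op 9: conn=36 S1=35 S2=-1 S3=28 S4=13 blocked=[2]
Op 10: conn=23 S1=35 S2=-1 S3=28 S4=0 blocked=[2, 4]
Op 11: conn=49 S1=35 S2=-1 S3=28 S4=0 blocked=[2, 4]
Op 12: conn=79 S1=35 S2=-1 S3=28 S4=0 blocked=[2, 4]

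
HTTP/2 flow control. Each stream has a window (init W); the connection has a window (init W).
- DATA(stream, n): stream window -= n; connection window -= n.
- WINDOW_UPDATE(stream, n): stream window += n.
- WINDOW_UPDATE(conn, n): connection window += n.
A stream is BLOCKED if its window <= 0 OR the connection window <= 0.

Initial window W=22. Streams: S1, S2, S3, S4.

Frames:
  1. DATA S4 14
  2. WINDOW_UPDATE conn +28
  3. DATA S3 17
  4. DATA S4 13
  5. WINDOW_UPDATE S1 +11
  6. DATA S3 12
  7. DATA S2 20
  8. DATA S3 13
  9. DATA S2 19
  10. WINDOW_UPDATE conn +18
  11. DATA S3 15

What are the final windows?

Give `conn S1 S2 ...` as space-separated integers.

Answer: -55 33 -17 -35 -5

Derivation:
Op 1: conn=8 S1=22 S2=22 S3=22 S4=8 blocked=[]
Op 2: conn=36 S1=22 S2=22 S3=22 S4=8 blocked=[]
Op 3: conn=19 S1=22 S2=22 S3=5 S4=8 blocked=[]
Op 4: conn=6 S1=22 S2=22 S3=5 S4=-5 blocked=[4]
Op 5: conn=6 S1=33 S2=22 S3=5 S4=-5 blocked=[4]
Op 6: conn=-6 S1=33 S2=22 S3=-7 S4=-5 blocked=[1, 2, 3, 4]
Op 7: conn=-26 S1=33 S2=2 S3=-7 S4=-5 blocked=[1, 2, 3, 4]
Op 8: conn=-39 S1=33 S2=2 S3=-20 S4=-5 blocked=[1, 2, 3, 4]
Op 9: conn=-58 S1=33 S2=-17 S3=-20 S4=-5 blocked=[1, 2, 3, 4]
Op 10: conn=-40 S1=33 S2=-17 S3=-20 S4=-5 blocked=[1, 2, 3, 4]
Op 11: conn=-55 S1=33 S2=-17 S3=-35 S4=-5 blocked=[1, 2, 3, 4]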